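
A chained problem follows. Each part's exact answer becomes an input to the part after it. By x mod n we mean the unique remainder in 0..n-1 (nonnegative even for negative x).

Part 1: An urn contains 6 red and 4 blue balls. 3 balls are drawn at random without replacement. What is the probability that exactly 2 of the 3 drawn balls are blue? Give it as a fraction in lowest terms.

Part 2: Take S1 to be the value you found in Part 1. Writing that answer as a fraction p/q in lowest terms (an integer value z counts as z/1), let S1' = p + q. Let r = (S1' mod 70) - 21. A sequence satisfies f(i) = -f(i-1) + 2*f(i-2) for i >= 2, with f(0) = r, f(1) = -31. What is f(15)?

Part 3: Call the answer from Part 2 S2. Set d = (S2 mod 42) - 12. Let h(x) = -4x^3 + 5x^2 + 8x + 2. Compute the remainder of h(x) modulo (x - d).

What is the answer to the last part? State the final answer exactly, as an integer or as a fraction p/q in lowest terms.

587

Part 1: total draws C(10,3) = 120; favorable C(4,2)*C(6,1) = 36; P = 3/10; answer 3/10
Part 2: S1 = 3/10; threaded value p + q = 13; r = -8; f(2) = -1*(-31) + 2*(-8) = 15; iterating: f(2)=15, f(3)=-77, f(4)=107, f(5)=-261, f(6)=475, f(7)=-997, f(8)=1947, f(9)=-3941, f(10)=7835, f(11)=-15717, f(12)=31387, f(13)=-62821, f(14)=125595, f(15)=-251237; answer -251237
Part 3: S2 = -251237; d = -5; remainder = value at the root: -4*(-5)^3 + 5*(-5)^2 + 8*(-5)^1 + 2 = (500) + (125) + (-40) + (2) = 587; answer 587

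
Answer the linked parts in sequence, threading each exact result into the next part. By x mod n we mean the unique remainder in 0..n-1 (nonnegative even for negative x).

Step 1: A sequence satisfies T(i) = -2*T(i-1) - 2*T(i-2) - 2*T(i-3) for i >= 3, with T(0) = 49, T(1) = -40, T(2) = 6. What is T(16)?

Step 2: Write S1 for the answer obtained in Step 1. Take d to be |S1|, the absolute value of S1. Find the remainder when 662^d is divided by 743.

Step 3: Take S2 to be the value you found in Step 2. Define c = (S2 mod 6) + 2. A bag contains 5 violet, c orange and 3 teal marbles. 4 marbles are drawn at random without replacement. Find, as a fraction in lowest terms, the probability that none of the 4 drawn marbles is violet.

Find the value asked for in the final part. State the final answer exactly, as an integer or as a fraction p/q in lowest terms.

7/99

Step 1: T(3) = -2*(6) - 2*(-40) - 2*(49) = -30; iterating: T(3)=-30, T(4)=128, T(5)=-208, T(6)=220, T(7)=-280, T(8)=536, T(9)=-952, T(10)=1392, T(11)=-1952, T(12)=3024, T(13)=-4928, T(14)=7712, T(15)=-11616, T(16)=17664; answer 17664
Step 2: S1 = 17664; d = 17664; squarings mod 743: 662^1=662, 662^2=617, 662^4=273, 662^8=229, 662^16=431, 662^32=11, 662^64=121, 662^128=524, 662^256=409, 662^512=106, 662^1024=91, 662^2048=108, 662^4096=519, 662^8192=395, 662^16384=738; 662^17664 = 662^256 * 662^1024 * 662^16384 = 398 (mod 743); answer 398
Step 3: S2 = 398; c = 4; total draws C(12,4) = 495; favorable C(7,4) = 35; P = 7/99; answer 7/99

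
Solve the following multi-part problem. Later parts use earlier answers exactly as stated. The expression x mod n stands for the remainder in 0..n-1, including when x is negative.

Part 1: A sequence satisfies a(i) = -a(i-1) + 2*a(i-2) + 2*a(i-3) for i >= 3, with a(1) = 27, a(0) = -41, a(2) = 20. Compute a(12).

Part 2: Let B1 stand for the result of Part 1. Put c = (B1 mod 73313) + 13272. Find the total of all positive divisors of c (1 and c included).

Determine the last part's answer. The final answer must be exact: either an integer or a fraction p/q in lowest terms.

25614

Part 1: a(3) = -1*(20) + 2*(27) + 2*(-41) = -48; iterating: a(3)=-48, a(4)=142, a(5)=-198, a(6)=386, a(7)=-498, a(8)=874, a(9)=-1098, a(10)=1850, a(11)=-2298, a(12)=3802; answer 3802
Part 2: B1 = 3802; c = 17074; 17074 = 2 * 8537; sigma = (1 + 2) * (1 + 8537) = 3 * 8538 = 25614; answer 25614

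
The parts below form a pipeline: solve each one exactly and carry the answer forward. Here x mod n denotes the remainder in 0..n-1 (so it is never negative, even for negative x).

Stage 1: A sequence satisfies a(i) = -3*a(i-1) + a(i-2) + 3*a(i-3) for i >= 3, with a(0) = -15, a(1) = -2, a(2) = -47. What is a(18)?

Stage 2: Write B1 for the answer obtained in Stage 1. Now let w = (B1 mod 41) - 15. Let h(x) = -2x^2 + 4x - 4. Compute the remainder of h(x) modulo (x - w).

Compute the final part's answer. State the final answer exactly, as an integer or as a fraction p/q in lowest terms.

-724

Stage 1: a(3) = -3*(-47) + 1*(-2) + 3*(-15) = 94; iterating: a(3)=94, a(4)=-335, a(5)=958, a(6)=-2927, a(7)=8734, a(8)=-26255, a(9)=78718, a(10)=-236207, a(11)=708574, a(12)=-2125775, a(13)=6377278, a(14)=-19131887, a(15)=57395614, a(16)=-172186895, a(17)=516560638, a(18)=-1549681967; answer -1549681967
Stage 2: B1 = -1549681967; w = 20; remainder = value at the root: -2*(20)^2 + 4*(20)^1 - 4 = (-800) + (80) + (-4) = -724; answer -724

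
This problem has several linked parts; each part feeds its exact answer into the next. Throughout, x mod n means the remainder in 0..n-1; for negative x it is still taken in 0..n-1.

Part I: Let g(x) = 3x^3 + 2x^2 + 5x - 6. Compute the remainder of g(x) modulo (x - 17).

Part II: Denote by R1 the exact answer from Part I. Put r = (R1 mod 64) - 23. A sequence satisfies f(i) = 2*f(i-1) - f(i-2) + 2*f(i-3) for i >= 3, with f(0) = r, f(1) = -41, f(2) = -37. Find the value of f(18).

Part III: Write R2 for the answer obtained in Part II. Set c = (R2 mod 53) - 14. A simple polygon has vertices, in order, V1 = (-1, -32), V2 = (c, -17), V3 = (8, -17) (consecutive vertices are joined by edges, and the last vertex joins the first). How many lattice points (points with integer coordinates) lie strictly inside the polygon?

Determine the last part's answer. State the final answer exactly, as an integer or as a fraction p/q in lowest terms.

Part I: remainder = value at the root: 3*(17)^3 + 2*(17)^2 + 5*(17)^1 - 6 = (14739) + (578) + (85) + (-6) = 15396; answer 15396
Part II: R1 = 15396; r = 13; f(3) = 2*(-37) - 1*(-41) + 2*(13) = -7; iterating: f(3)=-7, f(4)=-59, f(5)=-185, f(6)=-325, f(7)=-583, f(8)=-1211, f(9)=-2489, f(10)=-4933, f(11)=-9799, f(12)=-19643, f(13)=-39353, f(14)=-78661, f(15)=-157255, f(16)=-314555, f(17)=-629177, f(18)=-1258309; answer -1258309
Part III: R2 = -1258309; c = 3; cross terms: (-1*-17 - 3*-32)=113, (3*-17 - 8*-17)=85, (8*-32 - -1*-17)=-273; twice the area = |-75| = 75; area = 75/2; boundary points = 1 + 5 + 3 = 9; strictly interior points = area - boundary/2 + 1 = 34; answer 34

34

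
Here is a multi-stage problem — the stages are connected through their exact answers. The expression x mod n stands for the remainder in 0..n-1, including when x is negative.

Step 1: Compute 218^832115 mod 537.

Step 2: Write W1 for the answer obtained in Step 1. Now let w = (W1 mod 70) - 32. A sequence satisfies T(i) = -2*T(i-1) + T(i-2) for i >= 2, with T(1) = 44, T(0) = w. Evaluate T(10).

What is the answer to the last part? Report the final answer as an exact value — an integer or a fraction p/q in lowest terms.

Step 1: squarings mod 537: 218^1=218, 218^2=268, 218^4=403, 218^8=235, 218^16=451, 218^32=415, 218^64=385, 218^128=13, 218^256=169, 218^512=100, 218^1024=334, 218^2048=397, 218^4096=268, 218^8192=403, 218^16384=235, 218^32768=451, 218^65536=415, 218^131072=385, 218^262144=13, 218^524288=169; 218^832115 = 218^1 * 218^2 * 218^16 * 218^32 * 218^64 * 218^512 * 218^4096 * 218^8192 * 218^32768 * 218^262144 * 218^524288 = 389 (mod 537); answer 389
Step 2: W1 = 389; w = 7; T(2) = -2*(44) + 1*(7) = -81; iterating: T(2)=-81, T(3)=206, T(4)=-493, T(5)=1192, T(6)=-2877, T(7)=6946, T(8)=-16769, T(9)=40484, T(10)=-97737; answer -97737

-97737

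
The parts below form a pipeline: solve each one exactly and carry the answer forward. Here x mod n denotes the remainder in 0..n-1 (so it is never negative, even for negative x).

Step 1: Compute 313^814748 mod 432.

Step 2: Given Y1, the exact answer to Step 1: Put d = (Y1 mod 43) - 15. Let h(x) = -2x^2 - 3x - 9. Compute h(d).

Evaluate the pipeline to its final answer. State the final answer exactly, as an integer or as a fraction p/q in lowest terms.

Step 1: squarings mod 432: 313^1=313, 313^2=337, 313^4=385, 313^8=49, 313^16=241, 313^32=193, 313^64=97, 313^128=337, 313^256=385, 313^512=49, 313^1024=241, 313^2048=193, 313^4096=97, 313^8192=337, 313^16384=385, 313^32768=49, 313^65536=241, 313^131072=193, 313^262144=97, 313^524288=337; 313^814748 = 313^4 * 313^8 * 313^16 * 313^128 * 313^512 * 313^1024 * 313^2048 * 313^8192 * 313^16384 * 313^262144 * 313^524288 = 193 (mod 432); answer 193
Step 2: Y1 = 193; d = 6; -2*(6)^2 - 3*(6)^1 - 9 = (-72) + (-18) + (-9) = -99; answer -99

-99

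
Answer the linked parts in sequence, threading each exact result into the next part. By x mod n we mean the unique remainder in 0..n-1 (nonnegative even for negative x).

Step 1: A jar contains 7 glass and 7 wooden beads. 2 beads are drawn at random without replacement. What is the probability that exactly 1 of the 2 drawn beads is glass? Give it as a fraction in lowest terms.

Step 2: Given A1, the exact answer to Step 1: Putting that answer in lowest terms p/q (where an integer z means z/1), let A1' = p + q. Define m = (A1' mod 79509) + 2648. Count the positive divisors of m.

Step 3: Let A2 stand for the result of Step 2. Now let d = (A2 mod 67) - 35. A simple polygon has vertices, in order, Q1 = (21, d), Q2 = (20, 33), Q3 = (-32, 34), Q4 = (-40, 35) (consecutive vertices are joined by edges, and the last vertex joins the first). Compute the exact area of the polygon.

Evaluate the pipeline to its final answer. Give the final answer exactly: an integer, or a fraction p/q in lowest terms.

1657

Step 1: total draws C(14,2) = 91; favorable C(7,1)*C(7,1) = 49; P = 7/13; answer 7/13
Step 2: A1 = 7/13; threaded value p + q = 20; m = 2668; 2668 = 2^2 * 23 * 29; number of divisors = (2+1) * (1+1) * (1+1) = 12; answer 12
Step 3: A2 = 12; d = -23; cross terms: (21*33 - 20*-23)=1153, (20*34 - -32*33)=1736, (-32*35 - -40*34)=240, (-40*-23 - 21*35)=185; twice the area = |3314| = 3314; area = 1657; answer 1657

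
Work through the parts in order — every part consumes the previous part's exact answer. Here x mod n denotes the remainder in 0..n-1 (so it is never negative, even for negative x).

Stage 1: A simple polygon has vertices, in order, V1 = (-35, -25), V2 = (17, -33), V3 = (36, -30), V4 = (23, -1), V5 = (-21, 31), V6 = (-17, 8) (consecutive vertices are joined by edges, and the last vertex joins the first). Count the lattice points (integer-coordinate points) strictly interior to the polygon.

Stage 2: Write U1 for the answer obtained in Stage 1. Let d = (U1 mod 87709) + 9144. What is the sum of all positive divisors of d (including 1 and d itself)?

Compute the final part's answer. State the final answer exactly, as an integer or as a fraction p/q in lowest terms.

29760

Stage 1: cross terms: (-35*-33 - 17*-25)=1580, (17*-30 - 36*-33)=678, (36*-1 - 23*-30)=654, (23*31 - -21*-1)=692, (-21*8 - -17*31)=359, (-17*-25 - -35*8)=705; twice the area = |4668| = 4668; area = 2334; boundary points = 4 + 1 + 1 + 4 + 1 + 3 = 14; strictly interior points = area - boundary/2 + 1 = 2328; answer 2328
Stage 2: U1 = 2328; d = 11472; 11472 = 2^4 * 3 * 239; sigma = (1 + 2 + 4 + 8 + 16) * (1 + 3) * (1 + 239) = 31 * 4 * 240 = 29760; answer 29760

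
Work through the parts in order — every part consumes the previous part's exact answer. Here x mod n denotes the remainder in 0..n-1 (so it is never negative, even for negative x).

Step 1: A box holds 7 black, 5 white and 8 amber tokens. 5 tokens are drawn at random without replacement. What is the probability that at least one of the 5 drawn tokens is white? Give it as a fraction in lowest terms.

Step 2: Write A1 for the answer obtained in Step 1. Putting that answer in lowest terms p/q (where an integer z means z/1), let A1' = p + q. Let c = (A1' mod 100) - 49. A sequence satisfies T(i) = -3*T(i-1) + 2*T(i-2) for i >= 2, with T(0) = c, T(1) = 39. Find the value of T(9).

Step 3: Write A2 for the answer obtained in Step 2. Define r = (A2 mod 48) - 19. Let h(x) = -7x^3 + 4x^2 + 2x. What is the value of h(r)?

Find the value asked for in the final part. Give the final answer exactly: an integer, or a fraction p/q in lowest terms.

-18396

Step 1: total draws C(20,5) = 15504; complement C(15,5) = 3003; favorable 15504 - 3003 = 12501; P = 4167/5168; answer 4167/5168
Step 2: A1 = 4167/5168; threaded value p + q = 9335; c = -14; T(2) = -3*(39) + 2*(-14) = -145; iterating: T(2)=-145, T(3)=513, T(4)=-1829, T(5)=6513, T(6)=-23197, T(7)=82617, T(8)=-294245, T(9)=1047969; answer 1047969
Step 3: A2 = 1047969; r = 14; -7*(14)^3 + 4*(14)^2 + 2*(14)^1 = (-19208) + (784) + (28) = -18396; answer -18396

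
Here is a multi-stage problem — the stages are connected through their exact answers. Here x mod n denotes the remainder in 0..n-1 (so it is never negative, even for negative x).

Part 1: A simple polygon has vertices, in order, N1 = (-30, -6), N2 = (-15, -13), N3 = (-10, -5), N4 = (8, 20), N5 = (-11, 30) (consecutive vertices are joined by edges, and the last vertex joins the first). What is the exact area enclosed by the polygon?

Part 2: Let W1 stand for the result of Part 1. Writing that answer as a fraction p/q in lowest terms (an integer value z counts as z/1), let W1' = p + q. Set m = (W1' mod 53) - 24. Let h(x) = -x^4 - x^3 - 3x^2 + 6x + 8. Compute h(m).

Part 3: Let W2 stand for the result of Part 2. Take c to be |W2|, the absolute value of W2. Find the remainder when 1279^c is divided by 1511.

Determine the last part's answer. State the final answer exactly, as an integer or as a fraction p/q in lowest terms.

Part 1: cross terms: (-30*-13 - -15*-6)=300, (-15*-5 - -10*-13)=-55, (-10*20 - 8*-5)=-160, (8*30 - -11*20)=460, (-11*-6 - -30*30)=966; twice the area = |1511| = 1511; area = 1511/2; answer 1511/2
Part 2: W1 = 1511/2; threaded value p + q = 1513; m = 5; -1*(5)^4 - 1*(5)^3 - 3*(5)^2 + 6*(5)^1 + 8 = (-625) + (-125) + (-75) + (30) + (8) = -787; answer -787
Part 3: W2 = -787; c = 787; squarings mod 1511: 1279^1=1279, 1279^2=939, 1279^4=808, 1279^8=112, 1279^16=456, 1279^32=929, 1279^64=260, 1279^128=1116, 1279^256=392, 1279^512=1053; 1279^787 = 1279^1 * 1279^2 * 1279^16 * 1279^256 * 1279^512 = 929 (mod 1511); answer 929

929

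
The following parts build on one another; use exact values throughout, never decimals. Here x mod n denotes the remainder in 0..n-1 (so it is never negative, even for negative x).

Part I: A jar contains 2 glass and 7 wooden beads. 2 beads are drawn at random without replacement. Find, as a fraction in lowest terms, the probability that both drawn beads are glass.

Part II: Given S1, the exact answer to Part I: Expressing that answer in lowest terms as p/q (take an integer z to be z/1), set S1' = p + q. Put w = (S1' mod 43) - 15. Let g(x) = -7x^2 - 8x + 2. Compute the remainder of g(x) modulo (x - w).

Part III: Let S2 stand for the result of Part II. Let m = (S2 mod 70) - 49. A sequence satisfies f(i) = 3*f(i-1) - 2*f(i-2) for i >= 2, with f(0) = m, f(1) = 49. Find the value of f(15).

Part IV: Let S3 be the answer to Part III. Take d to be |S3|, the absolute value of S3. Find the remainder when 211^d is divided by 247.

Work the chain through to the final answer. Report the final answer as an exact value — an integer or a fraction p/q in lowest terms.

Part I: total draws C(9,2) = 36; favorable C(2,2) = 1; P = 1/36; answer 1/36
Part II: S1 = 1/36; threaded value p + q = 37; w = 22; remainder = value at the root: -7*(22)^2 - 8*(22)^1 + 2 = (-3388) + (-176) + (2) = -3562; answer -3562
Part III: S2 = -3562; m = -41; f(2) = 3*(49) - 2*(-41) = 229; iterating: f(2)=229, f(3)=589, f(4)=1309, f(5)=2749, f(6)=5629, f(7)=11389, f(8)=22909, f(9)=45949, f(10)=92029, f(11)=184189, f(12)=368509, f(13)=737149, f(14)=1474429, f(15)=2948989; answer 2948989
Part IV: S3 = 2948989; d = 2948989; squarings mod 247: 211^1=211, 211^2=61, 211^4=16, 211^8=9, 211^16=81, 211^32=139, 211^64=55, 211^128=61, 211^256=16, 211^512=9, 211^1024=81, 211^2048=139, 211^4096=55, 211^8192=61, 211^16384=16, 211^32768=9, 211^65536=81, 211^131072=139, 211^262144=55, 211^524288=61, 211^1048576=16, 211^2097152=9; 211^2948989 = 211^1 * 211^4 * 211^8 * 211^16 * 211^32 * 211^64 * 211^256 * 211^512 * 211^1024 * 211^2048 * 211^4096 * 211^8192 * 211^16384 * 211^32768 * 211^262144 * 211^524288 * 211^2097152 = 3 (mod 247); answer 3

3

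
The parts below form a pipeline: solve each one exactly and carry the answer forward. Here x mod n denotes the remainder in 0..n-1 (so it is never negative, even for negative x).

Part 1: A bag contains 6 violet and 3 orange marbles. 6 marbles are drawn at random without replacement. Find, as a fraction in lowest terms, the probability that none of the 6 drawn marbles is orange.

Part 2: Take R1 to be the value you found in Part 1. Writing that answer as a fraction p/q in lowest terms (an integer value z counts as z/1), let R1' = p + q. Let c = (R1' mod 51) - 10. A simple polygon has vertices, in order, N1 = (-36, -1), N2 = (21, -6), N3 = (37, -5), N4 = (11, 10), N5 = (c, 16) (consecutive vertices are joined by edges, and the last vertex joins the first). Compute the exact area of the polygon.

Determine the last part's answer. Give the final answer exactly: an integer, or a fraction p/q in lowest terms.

1267/2

Part 1: total draws C(9,6) = 84; favorable C(6,6) = 1; P = 1/84; answer 1/84
Part 2: R1 = 1/84; threaded value p + q = 85; c = 24; cross terms: (-36*-6 - 21*-1)=237, (21*-5 - 37*-6)=117, (37*10 - 11*-5)=425, (11*16 - 24*10)=-64, (24*-1 - -36*16)=552; twice the area = |1267| = 1267; area = 1267/2; answer 1267/2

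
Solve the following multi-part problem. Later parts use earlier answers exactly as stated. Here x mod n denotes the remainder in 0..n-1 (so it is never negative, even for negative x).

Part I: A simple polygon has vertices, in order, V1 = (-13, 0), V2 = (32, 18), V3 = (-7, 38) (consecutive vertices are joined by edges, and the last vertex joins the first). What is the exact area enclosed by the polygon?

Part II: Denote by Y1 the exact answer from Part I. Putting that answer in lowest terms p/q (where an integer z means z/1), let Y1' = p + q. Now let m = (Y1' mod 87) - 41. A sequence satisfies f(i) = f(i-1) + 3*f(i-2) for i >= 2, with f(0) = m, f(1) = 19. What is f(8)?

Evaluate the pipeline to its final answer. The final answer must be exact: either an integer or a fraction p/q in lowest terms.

Part I: cross terms: (-13*18 - 32*0)=-234, (32*38 - -7*18)=1342, (-7*0 - -13*38)=494; twice the area = |1602| = 1602; area = 801; answer 801
Part II: Y1 = 801; threaded value p + q = 802; m = -22; f(2) = 1*(19) + 3*(-22) = -47; iterating: f(2)=-47, f(3)=10, f(4)=-131, f(5)=-101, f(6)=-494, f(7)=-797, f(8)=-2279; answer -2279

-2279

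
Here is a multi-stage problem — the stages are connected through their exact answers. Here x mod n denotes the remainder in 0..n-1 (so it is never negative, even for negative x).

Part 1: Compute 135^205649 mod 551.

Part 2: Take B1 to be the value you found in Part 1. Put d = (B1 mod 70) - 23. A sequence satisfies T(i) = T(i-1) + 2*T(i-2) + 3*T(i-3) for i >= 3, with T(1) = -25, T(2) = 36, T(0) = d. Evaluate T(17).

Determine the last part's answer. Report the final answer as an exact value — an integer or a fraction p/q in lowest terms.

9429120

Part 1: squarings mod 551: 135^1=135, 135^2=42, 135^4=111, 135^8=199, 135^16=480, 135^32=82, 135^64=112, 135^128=422, 135^256=111, 135^512=199, 135^1024=480, 135^2048=82, 135^4096=112, 135^8192=422, 135^16384=111, 135^32768=199, 135^65536=480, 135^131072=82; 135^205649 = 135^1 * 135^16 * 135^64 * 135^256 * 135^512 * 135^8192 * 135^65536 * 135^131072 = 333 (mod 551); answer 333
Part 2: B1 = 333; d = 30; T(3) = 1*(36) + 2*(-25) + 3*(30) = 76; iterating: T(3)=76, T(4)=73, T(5)=333, T(6)=707, T(7)=1592, T(8)=4005, T(9)=9310, T(10)=22096, T(11)=52731, T(12)=124853, T(13)=296603, T(14)=704502, T(15)=1672267, T(16)=3971080, T(17)=9429120; answer 9429120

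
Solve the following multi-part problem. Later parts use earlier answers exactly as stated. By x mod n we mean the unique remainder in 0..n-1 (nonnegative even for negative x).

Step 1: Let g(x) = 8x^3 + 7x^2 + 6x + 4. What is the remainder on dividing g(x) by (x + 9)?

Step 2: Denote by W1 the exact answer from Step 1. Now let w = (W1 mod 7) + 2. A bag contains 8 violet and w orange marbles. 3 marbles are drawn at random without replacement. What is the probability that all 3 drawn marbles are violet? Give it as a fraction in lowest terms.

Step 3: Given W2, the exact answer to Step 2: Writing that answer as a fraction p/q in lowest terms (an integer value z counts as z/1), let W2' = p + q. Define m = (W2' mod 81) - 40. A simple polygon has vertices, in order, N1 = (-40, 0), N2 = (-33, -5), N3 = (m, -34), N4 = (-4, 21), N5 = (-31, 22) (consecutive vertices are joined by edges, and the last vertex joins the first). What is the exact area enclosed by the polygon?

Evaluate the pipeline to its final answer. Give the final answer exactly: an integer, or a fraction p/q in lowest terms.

3487/2

Step 1: remainder = value at the root: 8*(-9)^3 + 7*(-9)^2 + 6*(-9)^1 + 4 = (-5832) + (567) + (-54) + (4) = -5315; answer -5315
Step 2: W1 = -5315; w = 7; total draws C(15,3) = 455; favorable C(8,3) = 56; P = 8/65; answer 8/65
Step 3: W2 = 8/65; threaded value p + q = 73; m = 33; cross terms: (-40*-5 - -33*0)=200, (-33*-34 - 33*-5)=1287, (33*21 - -4*-34)=557, (-4*22 - -31*21)=563, (-31*0 - -40*22)=880; twice the area = |3487| = 3487; area = 3487/2; answer 3487/2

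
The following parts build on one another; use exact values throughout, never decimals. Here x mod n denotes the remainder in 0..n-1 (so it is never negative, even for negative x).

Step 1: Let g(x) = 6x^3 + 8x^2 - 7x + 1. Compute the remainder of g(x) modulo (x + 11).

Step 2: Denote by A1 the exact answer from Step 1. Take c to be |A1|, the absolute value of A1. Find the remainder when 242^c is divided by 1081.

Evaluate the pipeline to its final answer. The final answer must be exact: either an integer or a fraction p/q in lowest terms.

899

Step 1: remainder = value at the root: 6*(-11)^3 + 8*(-11)^2 - 7*(-11)^1 + 1 = (-7986) + (968) + (77) + (1) = -6940; answer -6940
Step 2: A1 = -6940; c = 6940; squarings mod 1081: 242^1=242, 242^2=190, 242^4=427, 242^8=721, 242^16=961, 242^32=347, 242^64=418, 242^128=683, 242^256=578, 242^512=55, 242^1024=863, 242^2048=1041, 242^4096=519; 242^6940 = 242^4 * 242^8 * 242^16 * 242^256 * 242^512 * 242^2048 * 242^4096 = 899 (mod 1081); answer 899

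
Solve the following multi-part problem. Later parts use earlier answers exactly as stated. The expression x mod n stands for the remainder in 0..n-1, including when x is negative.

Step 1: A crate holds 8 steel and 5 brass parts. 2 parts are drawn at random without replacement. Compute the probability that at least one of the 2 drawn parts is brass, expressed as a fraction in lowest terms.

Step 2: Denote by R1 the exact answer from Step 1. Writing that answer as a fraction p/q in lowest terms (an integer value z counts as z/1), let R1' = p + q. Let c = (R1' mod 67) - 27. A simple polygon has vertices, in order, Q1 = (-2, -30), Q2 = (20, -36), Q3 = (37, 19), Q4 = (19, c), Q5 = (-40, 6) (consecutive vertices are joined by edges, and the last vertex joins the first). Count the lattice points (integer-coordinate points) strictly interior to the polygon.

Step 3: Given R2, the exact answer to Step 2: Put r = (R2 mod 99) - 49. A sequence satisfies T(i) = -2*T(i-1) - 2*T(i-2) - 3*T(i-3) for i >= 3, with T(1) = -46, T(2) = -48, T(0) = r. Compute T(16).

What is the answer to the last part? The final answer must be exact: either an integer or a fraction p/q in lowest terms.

Step 1: total draws C(13,2) = 78; complement C(8,2) = 28; favorable 78 - 28 = 50; P = 25/39; answer 25/39
Step 2: R1 = 25/39; threaded value p + q = 64; c = 37; cross terms: (-2*-36 - 20*-30)=672, (20*19 - 37*-36)=1712, (37*37 - 19*19)=1008, (19*6 - -40*37)=1594, (-40*-30 - -2*6)=1212; twice the area = |6198| = 6198; area = 3099; boundary points = 2 + 1 + 18 + 1 + 2 = 24; strictly interior points = area - boundary/2 + 1 = 3088; answer 3088
Step 3: R2 = 3088; r = -30; T(3) = -2*(-48) - 2*(-46) - 3*(-30) = 278; iterating: T(3)=278, T(4)=-322, T(5)=232, T(6)=-654, T(7)=1810, T(8)=-3008, T(9)=4358, T(10)=-8130, T(11)=16568, T(12)=-29950, T(13)=51154, T(14)=-92112, T(15)=171766, T(16)=-312770; answer -312770

-312770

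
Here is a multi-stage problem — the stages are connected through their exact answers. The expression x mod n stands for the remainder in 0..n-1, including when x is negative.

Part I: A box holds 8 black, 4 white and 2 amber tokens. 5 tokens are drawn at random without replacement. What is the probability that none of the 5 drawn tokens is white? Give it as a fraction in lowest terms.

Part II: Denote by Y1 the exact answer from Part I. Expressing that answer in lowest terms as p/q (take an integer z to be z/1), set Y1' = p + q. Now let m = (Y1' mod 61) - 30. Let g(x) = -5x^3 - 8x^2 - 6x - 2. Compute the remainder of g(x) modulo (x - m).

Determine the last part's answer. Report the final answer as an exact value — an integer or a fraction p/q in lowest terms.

Part I: total draws C(14,5) = 2002; favorable C(10,5) = 252; P = 18/143; answer 18/143
Part II: Y1 = 18/143; threaded value p + q = 161; m = 9; remainder = value at the root: -5*(9)^3 - 8*(9)^2 - 6*(9)^1 - 2 = (-3645) + (-648) + (-54) + (-2) = -4349; answer -4349

-4349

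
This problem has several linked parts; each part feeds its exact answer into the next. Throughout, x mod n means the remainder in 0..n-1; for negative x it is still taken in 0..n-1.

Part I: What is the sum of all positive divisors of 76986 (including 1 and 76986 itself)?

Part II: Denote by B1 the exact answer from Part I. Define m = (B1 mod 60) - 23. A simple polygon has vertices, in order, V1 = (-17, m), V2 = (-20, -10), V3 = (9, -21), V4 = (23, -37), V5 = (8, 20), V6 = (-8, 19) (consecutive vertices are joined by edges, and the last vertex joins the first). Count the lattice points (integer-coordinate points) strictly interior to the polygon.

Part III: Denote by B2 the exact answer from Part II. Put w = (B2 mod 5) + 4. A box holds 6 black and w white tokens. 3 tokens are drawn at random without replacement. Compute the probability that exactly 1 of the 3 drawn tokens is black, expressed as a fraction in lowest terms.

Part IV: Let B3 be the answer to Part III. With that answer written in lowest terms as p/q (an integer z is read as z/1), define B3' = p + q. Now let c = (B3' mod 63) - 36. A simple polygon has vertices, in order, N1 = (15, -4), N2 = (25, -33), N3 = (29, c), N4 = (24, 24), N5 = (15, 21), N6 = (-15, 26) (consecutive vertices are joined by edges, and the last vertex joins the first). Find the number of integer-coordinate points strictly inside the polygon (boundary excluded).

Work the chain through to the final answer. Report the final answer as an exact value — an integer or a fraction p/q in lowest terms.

Part I: 76986 = 2 * 3^2 * 7 * 13 * 47; sigma = (1 + 2) * (1 + 3 + 9) * (1 + 7) * (1 + 13) * (1 + 47) = 3 * 13 * 8 * 14 * 48 = 209664; answer 209664
Part II: B1 = 209664; m = 1; cross terms: (-17*-10 - -20*1)=190, (-20*-21 - 9*-10)=510, (9*-37 - 23*-21)=150, (23*20 - 8*-37)=756, (8*19 - -8*20)=312, (-8*1 - -17*19)=315; twice the area = |2233| = 2233; area = 2233/2; boundary points = 1 + 1 + 2 + 3 + 1 + 9 = 17; strictly interior points = area - boundary/2 + 1 = 1109; answer 1109
Part III: B2 = 1109; w = 8; total draws C(14,3) = 364; favorable C(6,1)*C(8,2) = 168; P = 6/13; answer 6/13
Part IV: B3 = 6/13; threaded value p + q = 19; c = -17; cross terms: (15*-33 - 25*-4)=-395, (25*-17 - 29*-33)=532, (29*24 - 24*-17)=1104, (24*21 - 15*24)=144, (15*26 - -15*21)=705, (-15*-4 - 15*26)=-330; twice the area = |1760| = 1760; area = 880; boundary points = 1 + 4 + 1 + 3 + 5 + 30 = 44; strictly interior points = area - boundary/2 + 1 = 859; answer 859

859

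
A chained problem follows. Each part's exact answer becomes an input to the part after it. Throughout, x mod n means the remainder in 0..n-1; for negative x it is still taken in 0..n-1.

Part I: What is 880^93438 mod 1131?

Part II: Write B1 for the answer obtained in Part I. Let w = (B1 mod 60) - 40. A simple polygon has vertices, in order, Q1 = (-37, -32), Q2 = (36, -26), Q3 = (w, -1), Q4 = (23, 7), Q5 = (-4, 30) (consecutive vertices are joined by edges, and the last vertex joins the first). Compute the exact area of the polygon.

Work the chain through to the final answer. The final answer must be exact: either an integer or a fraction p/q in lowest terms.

3859/2

Part I: squarings mod 1131: 880^1=880, 880^2=796, 880^4=256, 880^8=1069, 880^16=451, 880^32=952, 880^64=373, 880^128=16, 880^256=256, 880^512=1069, 880^1024=451, 880^2048=952, 880^4096=373, 880^8192=16, 880^16384=256, 880^32768=1069, 880^65536=451; 880^93438 = 880^2 * 880^4 * 880^8 * 880^16 * 880^32 * 880^64 * 880^128 * 880^1024 * 880^2048 * 880^8192 * 880^16384 * 880^65536 = 274 (mod 1131); answer 274
Part II: B1 = 274; w = -6; cross terms: (-37*-26 - 36*-32)=2114, (36*-1 - -6*-26)=-192, (-6*7 - 23*-1)=-19, (23*30 - -4*7)=718, (-4*-32 - -37*30)=1238; twice the area = |3859| = 3859; area = 3859/2; answer 3859/2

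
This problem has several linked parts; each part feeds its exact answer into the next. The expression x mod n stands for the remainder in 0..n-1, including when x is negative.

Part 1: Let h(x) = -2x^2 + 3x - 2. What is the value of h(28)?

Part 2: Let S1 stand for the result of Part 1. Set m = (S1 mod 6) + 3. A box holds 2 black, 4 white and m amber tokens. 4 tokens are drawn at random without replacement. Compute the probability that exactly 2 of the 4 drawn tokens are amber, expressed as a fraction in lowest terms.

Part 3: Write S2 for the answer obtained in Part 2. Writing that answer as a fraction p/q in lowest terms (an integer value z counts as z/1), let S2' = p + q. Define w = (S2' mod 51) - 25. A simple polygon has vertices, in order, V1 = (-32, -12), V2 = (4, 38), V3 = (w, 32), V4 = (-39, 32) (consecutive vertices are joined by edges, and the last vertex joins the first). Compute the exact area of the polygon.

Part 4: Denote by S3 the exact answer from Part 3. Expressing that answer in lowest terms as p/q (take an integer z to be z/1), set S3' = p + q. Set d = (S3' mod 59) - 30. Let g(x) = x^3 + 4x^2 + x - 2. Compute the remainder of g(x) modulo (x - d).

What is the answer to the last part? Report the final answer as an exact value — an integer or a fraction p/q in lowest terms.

Part 1: -2*(28)^2 + 3*(28)^1 - 2 = (-1568) + (84) + (-2) = -1486; answer -1486
Part 2: S1 = -1486; m = 5; total draws C(11,4) = 330; favorable C(5,2)*C(6,2) = 150; P = 5/11; answer 5/11
Part 3: S2 = 5/11; threaded value p + q = 16; w = -9; cross terms: (-32*38 - 4*-12)=-1168, (4*32 - -9*38)=470, (-9*32 - -39*32)=960, (-39*-12 - -32*32)=1492; twice the area = |1754| = 1754; area = 877; answer 877
Part 4: S3 = 877; threaded value p + q = 878; d = 22; remainder = value at the root: 1*(22)^3 + 4*(22)^2 + 1*(22)^1 - 2 = (10648) + (1936) + (22) + (-2) = 12604; answer 12604

12604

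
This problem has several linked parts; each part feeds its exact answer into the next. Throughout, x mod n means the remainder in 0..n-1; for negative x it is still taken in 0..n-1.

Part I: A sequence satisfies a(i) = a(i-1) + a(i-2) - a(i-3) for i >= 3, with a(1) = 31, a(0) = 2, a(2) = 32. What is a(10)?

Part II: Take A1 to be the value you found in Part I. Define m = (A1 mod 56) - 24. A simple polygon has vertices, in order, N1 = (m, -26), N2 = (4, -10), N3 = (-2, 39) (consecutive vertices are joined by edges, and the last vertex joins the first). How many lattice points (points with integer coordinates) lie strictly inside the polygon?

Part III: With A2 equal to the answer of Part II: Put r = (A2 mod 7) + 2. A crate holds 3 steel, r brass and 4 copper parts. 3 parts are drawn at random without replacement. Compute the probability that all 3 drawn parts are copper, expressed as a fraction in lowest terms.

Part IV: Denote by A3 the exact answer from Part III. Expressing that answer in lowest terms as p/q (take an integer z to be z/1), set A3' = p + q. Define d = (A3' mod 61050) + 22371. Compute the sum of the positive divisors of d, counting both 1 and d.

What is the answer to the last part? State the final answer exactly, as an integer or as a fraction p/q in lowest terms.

Part I: a(3) = 1*(32) + 1*(31) - 1*(2) = 61; iterating: a(3)=61, a(4)=62, a(5)=91, a(6)=92, a(7)=121, a(8)=122, a(9)=151, a(10)=152; answer 152
Part II: A1 = 152; m = 16; cross terms: (16*-10 - 4*-26)=-56, (4*39 - -2*-10)=136, (-2*-26 - 16*39)=-572; twice the area = |-492| = 492; area = 246; boundary points = 4 + 1 + 1 = 6; strictly interior points = area - boundary/2 + 1 = 244; answer 244
Part III: A2 = 244; r = 8; total draws C(15,3) = 455; favorable C(4,3) = 4; P = 4/455; answer 4/455
Part IV: A3 = 4/455; threaded value p + q = 459; d = 22830; 22830 = 2 * 3 * 5 * 761; sigma = (1 + 2) * (1 + 3) * (1 + 5) * (1 + 761) = 3 * 4 * 6 * 762 = 54864; answer 54864

54864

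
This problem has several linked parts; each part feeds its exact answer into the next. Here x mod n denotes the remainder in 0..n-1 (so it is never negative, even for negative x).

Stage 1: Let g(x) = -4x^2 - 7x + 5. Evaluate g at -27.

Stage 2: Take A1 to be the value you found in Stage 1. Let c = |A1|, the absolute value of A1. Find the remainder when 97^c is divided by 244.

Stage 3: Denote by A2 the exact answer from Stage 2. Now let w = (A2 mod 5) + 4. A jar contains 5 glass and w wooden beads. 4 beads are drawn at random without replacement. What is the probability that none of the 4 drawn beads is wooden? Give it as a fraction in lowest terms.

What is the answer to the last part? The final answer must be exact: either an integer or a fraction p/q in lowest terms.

Stage 1: -4*(-27)^2 - 7*(-27)^1 + 5 = (-2916) + (189) + (5) = -2722; answer -2722
Stage 2: A1 = -2722; c = 2722; squarings mod 244: 97^1=97, 97^2=137, 97^4=225, 97^8=117, 97^16=25, 97^32=137, 97^64=225, 97^128=117, 97^256=25, 97^512=137, 97^1024=225, 97^2048=117; 97^2722 = 97^2 * 97^32 * 97^128 * 97^512 * 97^2048 = 73 (mod 244); answer 73
Stage 3: A2 = 73; w = 7; total draws C(12,4) = 495; favorable C(5,4) = 5; P = 1/99; answer 1/99

1/99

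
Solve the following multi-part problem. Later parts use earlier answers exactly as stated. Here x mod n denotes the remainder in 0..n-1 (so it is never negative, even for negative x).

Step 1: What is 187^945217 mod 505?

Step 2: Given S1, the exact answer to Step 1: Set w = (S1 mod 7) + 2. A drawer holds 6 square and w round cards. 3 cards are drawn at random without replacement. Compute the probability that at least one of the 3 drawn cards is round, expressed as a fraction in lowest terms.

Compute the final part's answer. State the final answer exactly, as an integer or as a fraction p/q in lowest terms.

Step 1: squarings mod 505: 187^1=187, 187^2=124, 187^4=226, 187^8=71, 187^16=496, 187^32=81, 187^64=501, 187^128=16, 187^256=256, 187^512=391, 187^1024=371, 187^2048=281, 187^4096=181, 187^8192=441, 187^16384=56, 187^32768=106, 187^65536=126, 187^131072=221, 187^262144=361, 187^524288=31; 187^945217 = 187^1 * 187^64 * 187^1024 * 187^2048 * 187^8192 * 187^16384 * 187^131072 * 187^262144 * 187^524288 = 337 (mod 505); answer 337
Step 2: S1 = 337; w = 3; total draws C(9,3) = 84; complement C(6,3) = 20; favorable 84 - 20 = 64; P = 16/21; answer 16/21

16/21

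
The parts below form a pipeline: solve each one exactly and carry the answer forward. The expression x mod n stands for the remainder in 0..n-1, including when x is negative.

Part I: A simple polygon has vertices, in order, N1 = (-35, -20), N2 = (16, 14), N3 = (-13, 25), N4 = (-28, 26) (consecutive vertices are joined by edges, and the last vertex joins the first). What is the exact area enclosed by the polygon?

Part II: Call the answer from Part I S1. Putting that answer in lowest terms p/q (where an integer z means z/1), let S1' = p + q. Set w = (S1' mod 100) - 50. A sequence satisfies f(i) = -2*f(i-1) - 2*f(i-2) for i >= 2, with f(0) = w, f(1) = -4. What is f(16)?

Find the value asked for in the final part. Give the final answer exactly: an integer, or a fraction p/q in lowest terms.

Part I: cross terms: (-35*14 - 16*-20)=-170, (16*25 - -13*14)=582, (-13*26 - -28*25)=362, (-28*-20 - -35*26)=1470; twice the area = |2244| = 2244; area = 1122; answer 1122
Part II: S1 = 1122; threaded value p + q = 1123; w = -27; f(2) = -2*(-4) - 2*(-27) = 62; iterating: f(2)=62, f(3)=-116, f(4)=108, f(5)=16, f(6)=-248, f(7)=464, f(8)=-432, f(9)=-64, f(10)=992, f(11)=-1856, f(12)=1728, f(13)=256, f(14)=-3968, f(15)=7424, f(16)=-6912; answer -6912

-6912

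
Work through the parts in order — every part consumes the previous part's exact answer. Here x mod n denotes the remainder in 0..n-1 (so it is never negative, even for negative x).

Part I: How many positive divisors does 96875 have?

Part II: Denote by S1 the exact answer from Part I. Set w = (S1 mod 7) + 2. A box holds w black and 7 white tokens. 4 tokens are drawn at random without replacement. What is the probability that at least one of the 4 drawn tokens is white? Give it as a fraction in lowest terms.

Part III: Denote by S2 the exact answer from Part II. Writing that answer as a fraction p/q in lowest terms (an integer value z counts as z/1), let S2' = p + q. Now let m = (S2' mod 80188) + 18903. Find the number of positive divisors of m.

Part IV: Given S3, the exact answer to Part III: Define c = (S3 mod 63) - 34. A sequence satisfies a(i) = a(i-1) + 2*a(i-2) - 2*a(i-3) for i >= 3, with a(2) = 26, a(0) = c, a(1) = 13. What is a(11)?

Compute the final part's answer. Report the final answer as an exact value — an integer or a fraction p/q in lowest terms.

Part I: 96875 = 5^5 * 31; number of divisors = (5+1) * (1+1) = 12; answer 12
Part II: S1 = 12; w = 7; total draws C(14,4) = 1001; complement C(7,4) = 35; favorable 1001 - 35 = 966; P = 138/143; answer 138/143
Part III: S2 = 138/143; threaded value p + q = 281; m = 19184; 19184 = 2^4 * 11 * 109; number of divisors = (4+1) * (1+1) * (1+1) = 20; answer 20
Part IV: S3 = 20; c = -14; a(3) = 1*(26) + 2*(13) - 2*(-14) = 80; iterating: a(3)=80, a(4)=106, a(5)=214, a(6)=266, a(7)=482, a(8)=586, a(9)=1018, a(10)=1226, a(11)=2090; answer 2090

2090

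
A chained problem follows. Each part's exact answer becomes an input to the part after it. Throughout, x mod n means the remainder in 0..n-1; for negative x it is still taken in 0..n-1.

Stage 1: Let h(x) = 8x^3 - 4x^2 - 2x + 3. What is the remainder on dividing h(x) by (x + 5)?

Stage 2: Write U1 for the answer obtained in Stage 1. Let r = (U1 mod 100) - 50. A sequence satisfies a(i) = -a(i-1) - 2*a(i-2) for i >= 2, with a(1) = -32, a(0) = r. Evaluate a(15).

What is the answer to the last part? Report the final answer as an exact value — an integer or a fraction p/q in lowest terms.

Stage 1: remainder = value at the root: 8*(-5)^3 - 4*(-5)^2 - 2*(-5)^1 + 3 = (-1000) + (-100) + (10) + (3) = -1087; answer -1087
Stage 2: U1 = -1087; r = -37; a(2) = -1*(-32) - 2*(-37) = 106; iterating: a(2)=106, a(3)=-42, a(4)=-170, a(5)=254, a(6)=86, a(7)=-594, a(8)=422, a(9)=766, a(10)=-1610, a(11)=78, a(12)=3142, a(13)=-3298, a(14)=-2986, a(15)=9582; answer 9582

9582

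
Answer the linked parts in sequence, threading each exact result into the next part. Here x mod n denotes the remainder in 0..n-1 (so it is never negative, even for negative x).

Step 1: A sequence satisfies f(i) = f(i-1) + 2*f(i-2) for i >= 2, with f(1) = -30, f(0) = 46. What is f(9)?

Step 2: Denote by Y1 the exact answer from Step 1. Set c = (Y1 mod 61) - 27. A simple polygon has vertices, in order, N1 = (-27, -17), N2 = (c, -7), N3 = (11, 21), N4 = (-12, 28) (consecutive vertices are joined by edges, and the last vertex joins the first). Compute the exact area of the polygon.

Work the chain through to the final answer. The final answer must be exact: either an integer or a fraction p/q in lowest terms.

494

Step 1: f(2) = 1*(-30) + 2*(46) = 62; iterating: f(2)=62, f(3)=2, f(4)=126, f(5)=130, f(6)=382, f(7)=642, f(8)=1406, f(9)=2690; answer 2690
Step 2: Y1 = 2690; c = -21; cross terms: (-27*-7 - -21*-17)=-168, (-21*21 - 11*-7)=-364, (11*28 - -12*21)=560, (-12*-17 - -27*28)=960; twice the area = |988| = 988; area = 494; answer 494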